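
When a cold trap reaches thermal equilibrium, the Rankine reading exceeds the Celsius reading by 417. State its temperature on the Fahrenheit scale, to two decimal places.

Let x be the Rankine reading; then the Celsius reading is 5/9·x - 273.15.
(5/9·x - 273.15) - x = -417  ⇒  (-4/9)·x = -143.85  ⇒  x = 323.6625°R.
In Celsius: (323.6625 - 491.67) × 5/9 = -93.3375°C.
In Fahrenheit: -93.3375 × 1.8 + 32 = -136.01°F.

-136.01°F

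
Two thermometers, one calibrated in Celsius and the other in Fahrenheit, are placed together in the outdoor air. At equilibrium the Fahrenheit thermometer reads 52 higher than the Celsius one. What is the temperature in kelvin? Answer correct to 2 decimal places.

Let x be the Celsius reading; then the Fahrenheit reading is 1.8·x + 32.
(1.8·x + 32) - x = 52  ⇒  (0.8)·x = 20  ⇒  x = 25.0000°C.
In kelvin: 25.0000 + 273.15 = 298.15 K.

298.15 K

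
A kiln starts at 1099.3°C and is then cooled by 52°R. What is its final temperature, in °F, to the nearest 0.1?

The 52°R change is an interval, so only the factor 5/9 applies: -52 × 5/9 = -28.8889°C.
Final Celsius temperature: 1099.3000 - 28.8889 = 1070.4111°C.
In Fahrenheit: 1070.4111 × 1.8 + 32 = 1958.7°F.

1958.7°F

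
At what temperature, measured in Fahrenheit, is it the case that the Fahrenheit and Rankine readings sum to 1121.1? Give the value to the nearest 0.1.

330.7°F

Let F be the Fahrenheit reading. The Rankine reading is R = 1·F + 459.67.
Require F + R = 1121.1: (2)·F + 459.67 = 1121.1.
F = (1121.1 - 459.67) / (2) = 330.7.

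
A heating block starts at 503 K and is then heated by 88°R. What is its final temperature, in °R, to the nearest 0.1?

993.4°R

Initial temperature in Celsius: 503 - 273.15 = 229.8500°C.
The 88°R change is an interval, so only the factor 5/9 applies: +88 × 5/9 = +48.8889°C.
Final Celsius temperature: 229.8500 + 48.8889 = 278.7389°C.
In Rankine: 278.7389 × 1.8 + 491.67 = 993.4°R.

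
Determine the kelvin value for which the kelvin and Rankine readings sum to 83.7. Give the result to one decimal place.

29.9 K

Let K be the kelvin reading. The Rankine reading is R = 1.8·K.
Require K + R = 83.7: (2.8)·K = 83.7.
K = (83.7) / (2.8) = 29.9.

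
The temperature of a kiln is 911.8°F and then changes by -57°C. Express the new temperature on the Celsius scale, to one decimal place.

Initial temperature in Celsius: (911.8 - 32) × 5/9 = 488.7778°C.
Final Celsius temperature: 488.7778 - 57.0000 = 431.7778°C.

431.8°C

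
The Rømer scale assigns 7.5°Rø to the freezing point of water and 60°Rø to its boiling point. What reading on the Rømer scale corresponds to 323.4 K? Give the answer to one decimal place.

33.9°Rø

First in Celsius: 323.4 - 273.15 = 50.2500°C.
Linearly onto the Rømer scale: 7.5 + (50.2500 / 100) × (60 - 7.5) = 33.9°Rø.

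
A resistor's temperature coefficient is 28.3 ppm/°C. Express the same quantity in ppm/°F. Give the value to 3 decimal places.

15.722 ppm/°F

Since only a temperature interval is involved, the additive offset between the scales drops out.
A change of 1°F is a change of 5/9°C, so per °F the value is 28.3 × 5/9 = 15.722.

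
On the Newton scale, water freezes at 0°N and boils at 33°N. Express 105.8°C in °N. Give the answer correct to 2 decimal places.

34.91°N

Linearly onto the Newton scale: 0 + (105.8000 / 100) × (33 - 0) = 34.91°N.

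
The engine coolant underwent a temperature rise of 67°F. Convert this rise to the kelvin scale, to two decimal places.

For a temperature interval the offset drops out; only the factor 5/9 applies.
67 × 5/9 = 37.22.

37.22 K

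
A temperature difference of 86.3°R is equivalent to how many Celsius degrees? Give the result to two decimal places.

An interval of 1°R corresponds to 5/9°C.
86.3 × 5/9 = 47.94.

47.94°C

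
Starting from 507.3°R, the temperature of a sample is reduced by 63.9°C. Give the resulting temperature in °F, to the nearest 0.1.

Initial temperature in Celsius: (507.3 - 491.67) × 5/9 = 8.6833°C.
Final Celsius temperature: 8.6833 - 63.9000 = -55.2167°C.
In Fahrenheit: -55.2167 × 1.8 + 32 = -67.4°F.

-67.4°F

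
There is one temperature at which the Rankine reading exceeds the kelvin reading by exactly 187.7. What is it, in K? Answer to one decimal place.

Let K be the kelvin reading. The Rankine reading is R = 1.8·K.
Require R - K = 187.7: (0.8)·K = 187.7.
K = (187.7) / (0.8) = 234.6.

234.6 K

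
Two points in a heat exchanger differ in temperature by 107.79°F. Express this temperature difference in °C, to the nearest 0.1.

An interval of 1°F corresponds to 5/9°C.
107.79 × 5/9 = 59.9.

59.9°C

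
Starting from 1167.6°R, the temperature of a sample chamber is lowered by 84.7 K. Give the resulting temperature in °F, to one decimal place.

555.5°F

Initial temperature in Celsius: (1167.6 - 491.67) × 5/9 = 375.5167°C.
The 84.7 K change is an interval; Kelvin and Celsius degrees are the same size, so ΔC = -84.7°C.
Final Celsius temperature: 375.5167 - 84.7000 = 290.8167°C.
In Fahrenheit: 290.8167 × 1.8 + 32 = 555.5°F.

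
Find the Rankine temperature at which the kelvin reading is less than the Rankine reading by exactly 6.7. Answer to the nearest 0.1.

15.1°R

Let R be the Rankine reading. The kelvin reading is K = 5/9·R.
Require K - R = -6.7: (-4/9)·R = -6.7.
R = (-6.7) / (-4/9) = 15.1.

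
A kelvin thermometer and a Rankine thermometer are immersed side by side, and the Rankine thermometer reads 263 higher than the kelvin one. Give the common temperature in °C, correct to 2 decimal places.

55.60°C

Let x be the kelvin reading; then the Rankine reading is 1.8·x.
(1.8·x) - x = 263  ⇒  (0.8)·x = 263  ⇒  x = 328.7500 K.
In Celsius: 328.75 - 273.15 = 55.60°C.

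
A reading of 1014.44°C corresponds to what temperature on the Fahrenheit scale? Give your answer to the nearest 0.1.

1858.0°F

In Fahrenheit: 1014.4400 × 1.8 + 32 = 1858.0°F.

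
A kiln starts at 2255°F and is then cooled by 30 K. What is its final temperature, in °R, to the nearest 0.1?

Initial temperature in Celsius: (2255 - 32) × 5/9 = 1235.0000°C.
The 30 K change is an interval; Kelvin and Celsius degrees are the same size, so ΔC = -30°C.
Final Celsius temperature: 1235.0000 - 30.0000 = 1205.0000°C.
In Rankine: 1205.0000 × 1.8 + 491.67 = 2660.7°R.

2660.7°R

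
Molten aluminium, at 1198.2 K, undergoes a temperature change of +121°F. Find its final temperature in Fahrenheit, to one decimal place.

1818.1°F

Initial temperature in Celsius: 1198.2 - 273.15 = 925.0500°C.
The 121°F change is an interval, so only the factor 5/9 applies: +121 × 5/9 = +67.2222°C.
Final Celsius temperature: 925.0500 + 67.2222 = 992.2722°C.
In Fahrenheit: 992.2722 × 1.8 + 32 = 1818.1°F.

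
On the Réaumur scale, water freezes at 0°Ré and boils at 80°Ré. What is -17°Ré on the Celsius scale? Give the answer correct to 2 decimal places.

-21.25°C

Linear interpolation between the fixed points: C = (-17 - 0) × 100 / (80 - 0) = -21.2500°C.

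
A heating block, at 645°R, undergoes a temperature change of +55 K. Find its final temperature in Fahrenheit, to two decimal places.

Initial temperature in Celsius: (645 - 491.67) × 5/9 = 85.1833°C.
The 55 K change is an interval; Kelvin and Celsius degrees are the same size, so ΔC = +55°C.
Final Celsius temperature: 85.1833 + 55.0000 = 140.1833°C.
In Fahrenheit: 140.1833 × 1.8 + 32 = 284.33°F.

284.33°F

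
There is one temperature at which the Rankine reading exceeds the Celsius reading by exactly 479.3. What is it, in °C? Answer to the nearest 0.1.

-15.5°C

Let C be the Celsius reading. The Rankine reading is R = 1.8·C + 491.67.
Require R - C = 479.3: (0.8)·C + 491.67 = 479.3.
C = (479.3 - 491.67) / (0.8) = -15.5.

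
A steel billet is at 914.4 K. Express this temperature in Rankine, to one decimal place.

In Celsius: 914.4 - 273.15 = 641.2500°C.
In Rankine: 641.2500 × 1.8 + 491.67 = 1645.9°R.

1645.9°R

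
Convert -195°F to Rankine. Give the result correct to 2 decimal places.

In Celsius: (-195 - 32) × 5/9 = -126.1111°C.
In Rankine: -126.1111 × 1.8 + 491.67 = 264.67°R.

264.67°R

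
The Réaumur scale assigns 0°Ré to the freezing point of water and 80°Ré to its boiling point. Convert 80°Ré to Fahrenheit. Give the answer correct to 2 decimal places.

212.00°F

Linear interpolation between the fixed points: C = (80 - 0) × 100 / (80 - 0) = 100.0000°C.
Then 100.0000 × 1.8 + 32 = 212.00°F.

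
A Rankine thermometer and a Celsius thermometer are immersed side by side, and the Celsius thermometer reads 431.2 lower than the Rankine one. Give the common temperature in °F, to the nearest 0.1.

Let x be the Rankine reading; then the Celsius reading is 5/9·x - 273.15.
(5/9·x - 273.15) - x = -431.2  ⇒  (-4/9)·x = -158.05  ⇒  x = 355.6125°R.
In Celsius: (355.6125 - 491.67) × 5/9 = -75.5875°C.
In Fahrenheit: -75.5875 × 1.8 + 32 = -104.1°F.

-104.1°F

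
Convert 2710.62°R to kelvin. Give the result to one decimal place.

1505.9 K

In Celsius: (2710.62 - 491.67) × 5/9 = 1232.7500°C.
In kelvin: 1232.7500 + 273.15 = 1505.9 K.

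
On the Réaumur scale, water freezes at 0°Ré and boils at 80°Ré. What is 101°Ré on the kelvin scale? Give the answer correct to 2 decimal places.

Linear interpolation between the fixed points: C = (101 - 0) × 100 / (80 - 0) = 126.2500°C.
Then 126.2500 + 273.15 = 399.40 K.

399.40 K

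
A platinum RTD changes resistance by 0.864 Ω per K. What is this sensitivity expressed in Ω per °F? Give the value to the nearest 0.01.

0.48 Ω per °F

Since only a temperature interval is involved, the additive offset between the scales drops out.
A change of 1°F is a change of 5/9 K, so per °F the value is 0.864 × 5/9 = 0.48.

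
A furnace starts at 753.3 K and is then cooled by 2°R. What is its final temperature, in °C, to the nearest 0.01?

Initial temperature in Celsius: 753.3 - 273.15 = 480.1500°C.
The 2°R change is an interval, so only the factor 5/9 applies: -2 × 5/9 = -1.1111°C.
Final Celsius temperature: 480.1500 - 1.1111 = 479.0389°C.

479.04°C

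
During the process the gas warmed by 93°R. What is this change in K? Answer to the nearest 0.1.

51.7 K

Only the scale ratio 5/9 matters for a change in temperature.
93 × 5/9 = 51.7.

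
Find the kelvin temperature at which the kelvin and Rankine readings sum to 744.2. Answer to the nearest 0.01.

Let K be the kelvin reading. The Rankine reading is R = 1.8·K.
Require K + R = 744.2: (2.8)·K = 744.2.
K = (744.2) / (2.8) = 265.79.

265.79 K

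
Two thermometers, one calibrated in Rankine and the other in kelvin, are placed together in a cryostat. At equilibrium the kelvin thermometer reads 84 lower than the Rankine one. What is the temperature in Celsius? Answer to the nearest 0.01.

-168.15°C

Let x be the Rankine reading; then the kelvin reading is 5/9·x.
(5/9·x) - x = -84  ⇒  (-4/9)·x = -84  ⇒  x = 189.0000°R.
In Celsius: (189 - 491.67) × 5/9 = -168.15°C.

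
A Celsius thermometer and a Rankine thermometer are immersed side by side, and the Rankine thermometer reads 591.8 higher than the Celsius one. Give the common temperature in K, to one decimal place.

398.3 K

Let x be the Celsius reading; then the Rankine reading is 1.8·x + 491.67.
(1.8·x + 491.67) - x = 591.8  ⇒  (0.8)·x = 100.13  ⇒  x = 125.1625°C.
In kelvin: 125.1625 + 273.15 = 398.3 K.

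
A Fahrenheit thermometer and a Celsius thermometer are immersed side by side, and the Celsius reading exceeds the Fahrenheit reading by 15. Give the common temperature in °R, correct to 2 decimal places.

385.92°R

Let x be the Fahrenheit reading; then the Celsius reading is 5/9·x - 17.7778.
(5/9·x - 17.7778) - x = 15  ⇒  (-4/9)·x = 32.7778  ⇒  x = -73.7500°F.
In Celsius: (-73.75 - 32) × 5/9 = -58.7500°C.
In Rankine: -58.7500 × 1.8 + 491.67 = 385.92°R.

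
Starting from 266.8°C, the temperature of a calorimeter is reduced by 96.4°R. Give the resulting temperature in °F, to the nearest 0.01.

415.84°F

The 96.4°R change is an interval, so only the factor 5/9 applies: -96.4 × 5/9 = -53.5556°C.
Final Celsius temperature: 266.8000 - 53.5556 = 213.2444°C.
In Fahrenheit: 213.2444 × 1.8 + 32 = 415.84°F.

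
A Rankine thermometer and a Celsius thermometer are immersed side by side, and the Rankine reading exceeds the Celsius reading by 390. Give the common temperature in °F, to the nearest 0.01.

Let x be the Rankine reading; then the Celsius reading is 5/9·x - 273.15.
(5/9·x - 273.15) - x = -390  ⇒  (-4/9)·x = -116.85  ⇒  x = 262.9125°R.
In Celsius: (262.9125 - 491.67) × 5/9 = -127.0875°C.
In Fahrenheit: -127.0875 × 1.8 + 32 = -196.76°F.

-196.76°F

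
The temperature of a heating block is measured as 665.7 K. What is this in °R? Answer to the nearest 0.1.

1198.3°R

In Celsius: 665.7 - 273.15 = 392.5500°C.
In Rankine: 392.5500 × 1.8 + 491.67 = 1198.3°R.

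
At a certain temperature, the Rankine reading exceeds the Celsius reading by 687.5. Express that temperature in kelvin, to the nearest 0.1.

517.9 K

Let x be the Celsius reading; then the Rankine reading is 1.8·x + 491.67.
(1.8·x + 491.67) - x = 687.5  ⇒  (0.8)·x = 195.83  ⇒  x = 244.7875°C.
In kelvin: 244.7875 + 273.15 = 517.9 K.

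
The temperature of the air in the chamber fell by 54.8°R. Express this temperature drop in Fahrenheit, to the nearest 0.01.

54.80°F

Rankine and Fahrenheit degrees are the same size, so the interval is unchanged: 54.80.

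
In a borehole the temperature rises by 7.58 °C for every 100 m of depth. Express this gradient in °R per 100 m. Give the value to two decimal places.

13.64 °R/100 m

Since only a temperature interval is involved, the additive offset between the scales drops out.
A change of 1°C is a change of 1.8°R, so 7.58 × 1.8 = 13.64.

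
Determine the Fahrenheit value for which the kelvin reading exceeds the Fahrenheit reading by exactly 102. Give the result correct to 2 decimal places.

345.09°F

Let F be the Fahrenheit reading. The kelvin reading is K = 5/9·F + 255.372.
Require K - F = 102: (-4/9)·F + 255.372 = 102.
F = (102 - 255.372) / (-4/9) = 345.09.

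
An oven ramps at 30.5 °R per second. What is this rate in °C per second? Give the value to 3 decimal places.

The quantity depends on a temperature interval, so only the ratio of degree sizes applies; the offset between the scales is irrelevant.
A change of 1°R is a change of 5/9°C, so 30.5 × 5/9 = 16.944.

16.944 °C/second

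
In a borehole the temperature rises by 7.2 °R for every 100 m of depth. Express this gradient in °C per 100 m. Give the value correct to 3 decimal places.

4.000 °C/100 m

Since only a temperature interval is involved, the additive offset between the scales drops out.
A change of 1°R is a change of 5/9°C, so 7.2 × 5/9 = 4.000.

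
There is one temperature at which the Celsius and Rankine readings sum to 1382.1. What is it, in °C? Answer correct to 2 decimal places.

Let C be the Celsius reading. The Rankine reading is R = 1.8·C + 491.67.
Require C + R = 1382.1: (2.8)·C + 491.67 = 1382.1.
C = (1382.1 - 491.67) / (2.8) = 318.01.

318.01°C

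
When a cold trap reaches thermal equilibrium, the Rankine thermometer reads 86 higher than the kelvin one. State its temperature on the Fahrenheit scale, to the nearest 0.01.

-266.17°F

Let x be the kelvin reading; then the Rankine reading is 1.8·x.
(1.8·x) - x = 86  ⇒  (0.8)·x = 86  ⇒  x = 107.5000 K.
In Celsius: 107.5 - 273.15 = -165.6500°C.
In Fahrenheit: -165.6500 × 1.8 + 32 = -266.17°F.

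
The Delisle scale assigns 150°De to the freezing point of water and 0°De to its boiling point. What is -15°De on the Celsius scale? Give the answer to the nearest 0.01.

Linear interpolation between the fixed points: C = (-15 - 150) × 100 / (0 - 150) = 110.0000°C.

110.00°C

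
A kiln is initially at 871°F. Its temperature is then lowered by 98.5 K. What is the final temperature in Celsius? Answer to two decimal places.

Initial temperature in Celsius: (871 - 32) × 5/9 = 466.1111°C.
The 98.5 K change is an interval; Kelvin and Celsius degrees are the same size, so ΔC = -98.5°C.
Final Celsius temperature: 466.1111 - 98.5000 = 367.6111°C.

367.61°C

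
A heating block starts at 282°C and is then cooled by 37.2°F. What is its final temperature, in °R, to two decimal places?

962.07°R

The 37.2°F change is an interval, so only the factor 5/9 applies: -37.2 × 5/9 = -20.6667°C.
Final Celsius temperature: 282.0000 - 20.6667 = 261.3333°C.
In Rankine: 261.3333 × 1.8 + 491.67 = 962.07°R.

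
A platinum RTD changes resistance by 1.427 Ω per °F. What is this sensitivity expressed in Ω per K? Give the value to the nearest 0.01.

The quantity depends on a temperature interval, so only the ratio of degree sizes applies; the offset between the scales is irrelevant.
A change of 1 K is a change of 1.8°F, so per K the value is 1.427 × 1.8 = 2.57.

2.57 Ω per K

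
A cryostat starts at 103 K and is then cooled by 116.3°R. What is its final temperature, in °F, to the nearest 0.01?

Initial temperature in Celsius: 103 - 273.15 = -170.1500°C.
The 116.3°R change is an interval, so only the factor 5/9 applies: -116.3 × 5/9 = -64.6111°C.
Final Celsius temperature: -170.1500 - 64.6111 = -234.7611°C.
In Fahrenheit: -234.7611 × 1.8 + 32 = -390.57°F.

-390.57°F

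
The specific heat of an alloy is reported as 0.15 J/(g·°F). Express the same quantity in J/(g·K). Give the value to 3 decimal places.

The quantity depends on a temperature interval, so only the ratio of degree sizes applies; the offset between the scales is irrelevant.
A change of 1 K is a change of 1.8°F, so per K the value is 0.15 × 1.8 = 0.270.

0.270 J/(g·K)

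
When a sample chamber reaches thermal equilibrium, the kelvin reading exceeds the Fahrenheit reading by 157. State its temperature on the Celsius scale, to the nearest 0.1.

105.2°C

Let x be the kelvin reading; then the Fahrenheit reading is 1.8·x - 459.67.
(1.8·x - 459.67) - x = -157  ⇒  (0.8)·x = 302.67  ⇒  x = 378.3375 K.
In Celsius: 378.3375 - 273.15 = 105.2°C.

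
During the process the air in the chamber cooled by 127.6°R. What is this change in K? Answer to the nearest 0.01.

For a temperature interval the offset drops out; only the factor 5/9 applies.
127.6 × 5/9 = 70.89.

70.89 K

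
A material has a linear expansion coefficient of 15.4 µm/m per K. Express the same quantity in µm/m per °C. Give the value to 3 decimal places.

15.400 µm/m per °C

The quantity depends on a temperature interval, so only the ratio of degree sizes applies; the offset between the scales is irrelevant.
A change of 1°C is a change of 1 K, so per °C the value is 15.4 × 1 = 15.400.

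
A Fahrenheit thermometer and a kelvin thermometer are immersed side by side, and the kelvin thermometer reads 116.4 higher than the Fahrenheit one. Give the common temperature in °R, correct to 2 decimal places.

Let x be the Fahrenheit reading; then the kelvin reading is 5/9·x + 255.372.
(5/9·x + 255.372) - x = 116.4  ⇒  (-4/9)·x = -138.972  ⇒  x = 312.6875°F.
In Celsius: (312.6875 - 32) × 5/9 = 155.9375°C.
In Rankine: 155.9375 × 1.8 + 491.67 = 772.36°R.

772.36°R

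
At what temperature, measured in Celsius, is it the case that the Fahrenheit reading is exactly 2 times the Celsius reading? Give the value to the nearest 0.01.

Let C be the Celsius reading. The Fahrenheit reading is F = 1.8·C + 32.
Require F = 2·C: 1.8·C + 32 = 2·C.
(-0.2)·C = -32  ⇒  C = 160.00.

160.00°C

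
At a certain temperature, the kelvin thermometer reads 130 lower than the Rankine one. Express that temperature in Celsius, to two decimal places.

Let x be the Rankine reading; then the kelvin reading is 5/9·x.
(5/9·x) - x = -130  ⇒  (-4/9)·x = -130  ⇒  x = 292.5000°R.
In Celsius: (292.5 - 491.67) × 5/9 = -110.65°C.

-110.65°C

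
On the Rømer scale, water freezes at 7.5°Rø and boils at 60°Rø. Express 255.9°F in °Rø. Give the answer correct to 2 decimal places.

72.80°Rø

First in Celsius: (255.9 - 32) × 5/9 = 124.3889°C.
Linearly onto the Rømer scale: 7.5 + (124.3889 / 100) × (60 - 7.5) = 72.80°Rø.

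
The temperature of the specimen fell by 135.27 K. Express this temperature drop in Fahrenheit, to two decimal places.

243.49°F

An interval of 1 K corresponds to 1.8°F.
135.27 × 1.8 = 243.49.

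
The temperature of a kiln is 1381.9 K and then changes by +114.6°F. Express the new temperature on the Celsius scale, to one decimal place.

Initial temperature in Celsius: 1381.9 - 273.15 = 1108.7500°C.
The 114.6°F change is an interval, so only the factor 5/9 applies: +114.6 × 5/9 = +63.6667°C.
Final Celsius temperature: 1108.7500 + 63.6667 = 1172.4167°C.

1172.4°C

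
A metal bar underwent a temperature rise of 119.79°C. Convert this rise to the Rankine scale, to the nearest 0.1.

For a temperature interval the offset drops out; only the factor 1.8 applies.
119.79 × 1.8 = 215.6.

215.6°R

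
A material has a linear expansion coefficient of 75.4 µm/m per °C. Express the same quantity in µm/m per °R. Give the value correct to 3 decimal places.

41.889 µm/m per °R

The quantity depends on a temperature interval, so only the ratio of degree sizes applies; the offset between the scales is irrelevant.
A change of 1°R is a change of 5/9°C, so per °R the value is 75.4 × 5/9 = 41.889.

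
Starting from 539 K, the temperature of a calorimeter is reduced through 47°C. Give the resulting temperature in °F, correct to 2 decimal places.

Initial temperature in Celsius: 539 - 273.15 = 265.8500°C.
Final Celsius temperature: 265.8500 - 47.0000 = 218.8500°C.
In Fahrenheit: 218.8500 × 1.8 + 32 = 425.93°F.

425.93°F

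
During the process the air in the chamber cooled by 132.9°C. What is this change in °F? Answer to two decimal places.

239.22°F

An interval of 1°C corresponds to 1.8°F.
132.9 × 1.8 = 239.22.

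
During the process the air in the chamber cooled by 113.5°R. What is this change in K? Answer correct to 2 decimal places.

63.06 K

Only the scale ratio 5/9 matters for a change in temperature.
113.5 × 5/9 = 63.06.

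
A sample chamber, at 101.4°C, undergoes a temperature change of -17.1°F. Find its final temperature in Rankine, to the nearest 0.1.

657.1°R

The 17.1°F change is an interval, so only the factor 5/9 applies: -17.1 × 5/9 = -9.5000°C.
Final Celsius temperature: 101.4000 - 9.5000 = 91.9000°C.
In Rankine: 91.9000 × 1.8 + 491.67 = 657.1°R.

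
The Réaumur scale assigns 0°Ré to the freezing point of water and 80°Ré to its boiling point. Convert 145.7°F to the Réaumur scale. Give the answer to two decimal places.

First in Celsius: (145.7 - 32) × 5/9 = 63.1667°C.
Linearly onto the Réaumur scale: 0 + (63.1667 / 100) × (80 - 0) = 50.53°Ré.

50.53°Ré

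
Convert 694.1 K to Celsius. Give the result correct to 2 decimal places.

420.95°C

In Celsius: 694.1 - 273.15 = 420.9500°C.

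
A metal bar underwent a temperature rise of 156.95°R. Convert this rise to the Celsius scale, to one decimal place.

An interval of 1°R corresponds to 5/9°C.
156.95 × 5/9 = 87.2.

87.2°C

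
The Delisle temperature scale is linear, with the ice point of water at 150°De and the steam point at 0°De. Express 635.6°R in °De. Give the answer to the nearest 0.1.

First in Celsius: (635.6 - 491.67) × 5/9 = 79.9611°C.
Linearly onto the Delisle scale: 150 + (79.9611 / 100) × (0 - 150) = 30.1°De.

30.1°De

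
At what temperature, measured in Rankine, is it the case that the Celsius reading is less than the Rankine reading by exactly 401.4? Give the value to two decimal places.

288.56°R

Let R be the Rankine reading. The Celsius reading is C = 5/9·R - 273.15.
Require C - R = -401.4: (-4/9)·R - 273.15 = -401.4.
R = (-401.4 + 273.15) / (-4/9) = 288.56.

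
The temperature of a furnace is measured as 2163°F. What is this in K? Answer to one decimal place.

1457.0 K

In Celsius: (2163 - 32) × 5/9 = 1183.8889°C.
In kelvin: 1183.8889 + 273.15 = 1457.0 K.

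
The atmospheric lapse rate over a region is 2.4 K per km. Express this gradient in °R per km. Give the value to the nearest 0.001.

Since only a temperature interval is involved, the additive offset between the scales drops out.
A change of 1 K is a change of 1.8°R, so 2.4 × 1.8 = 4.320.

4.320 °R/km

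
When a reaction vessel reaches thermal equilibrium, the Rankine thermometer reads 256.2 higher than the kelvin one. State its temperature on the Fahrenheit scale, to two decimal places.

116.78°F

Let x be the kelvin reading; then the Rankine reading is 1.8·x.
(1.8·x) - x = 256.2  ⇒  (0.8)·x = 256.2  ⇒  x = 320.2500 K.
In Celsius: 320.25 - 273.15 = 47.1000°C.
In Fahrenheit: 47.1000 × 1.8 + 32 = 116.78°F.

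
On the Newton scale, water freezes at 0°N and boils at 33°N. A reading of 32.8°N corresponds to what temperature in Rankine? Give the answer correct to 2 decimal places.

670.58°R

Linear interpolation between the fixed points: C = (32.8 - 0) × 100 / (33 - 0) = 99.3939°C.
Then 99.3939 × 1.8 + 491.67 = 670.58°R.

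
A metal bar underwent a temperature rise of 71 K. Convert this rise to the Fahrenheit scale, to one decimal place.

For a temperature interval the offset drops out; only the factor 1.8 applies.
71 × 1.8 = 127.8.

127.8°F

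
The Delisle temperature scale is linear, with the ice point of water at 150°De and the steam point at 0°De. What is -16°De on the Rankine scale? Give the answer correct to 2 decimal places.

690.87°R

Linear interpolation between the fixed points: C = (-16 - 150) × 100 / (0 - 150) = 110.6667°C.
Then 110.6667 × 1.8 + 491.67 = 690.87°R.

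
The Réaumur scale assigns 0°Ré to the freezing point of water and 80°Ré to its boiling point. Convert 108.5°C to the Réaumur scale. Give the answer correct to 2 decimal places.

Linearly onto the Réaumur scale: 0 + (108.5000 / 100) × (80 - 0) = 86.80°Ré.

86.80°Ré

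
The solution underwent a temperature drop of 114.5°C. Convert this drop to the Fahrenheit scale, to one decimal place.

An interval of 1°C corresponds to 1.8°F.
114.5 × 1.8 = 206.1.

206.1°F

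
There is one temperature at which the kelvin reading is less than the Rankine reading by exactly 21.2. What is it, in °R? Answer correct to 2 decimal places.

Let R be the Rankine reading. The kelvin reading is K = 5/9·R.
Require K - R = -21.2: (-4/9)·R = -21.2.
R = (-21.2) / (-4/9) = 47.70.

47.70°R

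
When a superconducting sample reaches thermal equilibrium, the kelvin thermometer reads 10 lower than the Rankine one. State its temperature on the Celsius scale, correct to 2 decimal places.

-260.65°C

Let x be the Rankine reading; then the kelvin reading is 5/9·x.
(5/9·x) - x = -10  ⇒  (-4/9)·x = -10  ⇒  x = 22.5000°R.
In Celsius: (22.5 - 491.67) × 5/9 = -260.65°C.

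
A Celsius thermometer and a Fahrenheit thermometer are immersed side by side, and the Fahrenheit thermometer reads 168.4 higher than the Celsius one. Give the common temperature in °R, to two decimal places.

798.57°R

Let x be the Celsius reading; then the Fahrenheit reading is 1.8·x + 32.
(1.8·x + 32) - x = 168.4  ⇒  (0.8)·x = 136.4  ⇒  x = 170.5000°C.
In Rankine: 170.5000 × 1.8 + 491.67 = 798.57°R.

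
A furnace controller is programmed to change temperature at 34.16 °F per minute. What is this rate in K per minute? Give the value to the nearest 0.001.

Since only a temperature interval is involved, the additive offset between the scales drops out.
A change of 1°F is a change of 5/9 K, so 34.16 × 5/9 = 18.978.

18.978 K/minute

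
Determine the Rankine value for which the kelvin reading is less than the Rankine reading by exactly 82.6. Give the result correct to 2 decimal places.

Let R be the Rankine reading. The kelvin reading is K = 5/9·R.
Require K - R = -82.6: (-4/9)·R = -82.6.
R = (-82.6) / (-4/9) = 185.85.

185.85°R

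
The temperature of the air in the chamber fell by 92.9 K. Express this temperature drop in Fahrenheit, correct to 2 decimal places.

An interval of 1 K corresponds to 1.8°F.
92.9 × 1.8 = 167.22.

167.22°F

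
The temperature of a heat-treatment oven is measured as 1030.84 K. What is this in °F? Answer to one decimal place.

In Celsius: 1030.84 - 273.15 = 757.6900°C.
In Fahrenheit: 757.6900 × 1.8 + 32 = 1395.8°F.

1395.8°F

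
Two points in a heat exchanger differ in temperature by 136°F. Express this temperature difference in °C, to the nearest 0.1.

For a temperature interval the offset drops out; only the factor 5/9 applies.
136 × 5/9 = 75.6.

75.6°C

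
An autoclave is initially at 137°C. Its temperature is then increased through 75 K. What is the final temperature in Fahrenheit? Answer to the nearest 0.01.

413.60°F

The 75 K change is an interval; Kelvin and Celsius degrees are the same size, so ΔC = +75°C.
Final Celsius temperature: 137.0000 + 75.0000 = 212.0000°C.
In Fahrenheit: 212.0000 × 1.8 + 32 = 413.60°F.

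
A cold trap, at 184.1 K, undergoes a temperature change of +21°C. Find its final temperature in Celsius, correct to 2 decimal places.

-68.05°C

Initial temperature in Celsius: 184.1 - 273.15 = -89.0500°C.
Final Celsius temperature: -89.0500 + 21.0000 = -68.0500°C.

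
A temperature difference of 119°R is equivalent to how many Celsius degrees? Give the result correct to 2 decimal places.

66.11°C

For a temperature interval the offset drops out; only the factor 5/9 applies.
119 × 5/9 = 66.11.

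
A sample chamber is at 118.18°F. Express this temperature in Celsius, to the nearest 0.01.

47.88°C

In Celsius: (118.18 - 32) × 5/9 = 47.8778°C.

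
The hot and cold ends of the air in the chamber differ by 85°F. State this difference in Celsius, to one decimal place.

For a temperature interval the offset drops out; only the factor 5/9 applies.
85 × 5/9 = 47.2.

47.2°C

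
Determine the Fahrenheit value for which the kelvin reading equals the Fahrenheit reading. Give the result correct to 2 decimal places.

574.59°F

Let F be the Fahrenheit reading. The kelvin reading is K = 5/9·F + 255.372.
Set K = F: 5/9·F + 255.372 = F.
(-4/9)·F = -255.372  ⇒  F = 574.59.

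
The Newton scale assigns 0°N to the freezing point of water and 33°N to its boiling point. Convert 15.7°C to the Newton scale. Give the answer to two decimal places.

5.18°N

Linearly onto the Newton scale: 0 + (15.7000 / 100) × (33 - 0) = 5.18°N.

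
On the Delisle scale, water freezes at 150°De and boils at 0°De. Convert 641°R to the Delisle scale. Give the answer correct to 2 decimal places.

25.56°De

First in Celsius: (641 - 491.67) × 5/9 = 82.9611°C.
Linearly onto the Delisle scale: 150 + (82.9611 / 100) × (0 - 150) = 25.56°De.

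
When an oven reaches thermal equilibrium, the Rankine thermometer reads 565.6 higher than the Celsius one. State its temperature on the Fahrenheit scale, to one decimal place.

198.3°F

Let x be the Celsius reading; then the Rankine reading is 1.8·x + 491.67.
(1.8·x + 491.67) - x = 565.6  ⇒  (0.8)·x = 73.93  ⇒  x = 92.4125°C.
In Fahrenheit: 92.4125 × 1.8 + 32 = 198.3°F.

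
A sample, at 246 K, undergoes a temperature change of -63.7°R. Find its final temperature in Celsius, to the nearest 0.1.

-62.5°C

Initial temperature in Celsius: 246 - 273.15 = -27.1500°C.
The 63.7°R change is an interval, so only the factor 5/9 applies: -63.7 × 5/9 = -35.3889°C.
Final Celsius temperature: -27.1500 - 35.3889 = -62.5389°C.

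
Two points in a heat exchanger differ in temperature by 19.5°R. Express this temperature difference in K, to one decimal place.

10.8 K

For a temperature interval the offset drops out; only the factor 5/9 applies.
19.5 × 5/9 = 10.8.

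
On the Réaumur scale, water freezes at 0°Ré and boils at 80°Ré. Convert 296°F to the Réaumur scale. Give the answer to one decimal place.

First in Celsius: (296 - 32) × 5/9 = 146.6667°C.
Linearly onto the Réaumur scale: 0 + (146.6667 / 100) × (80 - 0) = 117.3°Ré.

117.3°Ré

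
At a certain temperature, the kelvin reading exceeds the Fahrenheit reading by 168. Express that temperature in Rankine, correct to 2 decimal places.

Let x be the Fahrenheit reading; then the kelvin reading is 5/9·x + 255.372.
(5/9·x + 255.372) - x = 168  ⇒  (-4/9)·x = -87.3722  ⇒  x = 196.5875°F.
In Celsius: (196.5875 - 32) × 5/9 = 91.4375°C.
In Rankine: 91.4375 × 1.8 + 491.67 = 656.26°R.

656.26°R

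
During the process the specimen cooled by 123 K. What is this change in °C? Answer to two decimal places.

123.00°C

Kelvin and Celsius degrees are the same size, so the interval is unchanged: 123.00.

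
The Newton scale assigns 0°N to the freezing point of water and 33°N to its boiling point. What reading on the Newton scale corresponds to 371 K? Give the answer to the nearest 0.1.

32.3°N

First in Celsius: 371 - 273.15 = 97.8500°C.
Linearly onto the Newton scale: 0 + (97.8500 / 100) × (33 - 0) = 32.3°N.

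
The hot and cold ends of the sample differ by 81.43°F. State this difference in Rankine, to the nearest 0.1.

81.4°R

Fahrenheit and Rankine degrees are the same size, so the interval is unchanged: 81.4.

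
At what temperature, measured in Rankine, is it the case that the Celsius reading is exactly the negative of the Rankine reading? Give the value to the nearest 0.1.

Let R be the Rankine reading. The Celsius reading is C = 5/9·R - 273.15.
Require C = -1·R: 5/9·R - 273.15 = -1·R.
(14/9)·R = 273.15  ⇒  R = 175.6.

175.6°R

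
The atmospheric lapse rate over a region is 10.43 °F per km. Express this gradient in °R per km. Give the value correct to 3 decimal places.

10.430 °R/km

Since only a temperature interval is involved, the additive offset between the scales drops out.
A change of 1°F is a change of 1°R, so 10.43 × 1 = 10.430.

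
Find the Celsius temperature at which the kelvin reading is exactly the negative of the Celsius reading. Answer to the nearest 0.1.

Let C be the Celsius reading. The kelvin reading is K = 1·C + 273.15.
Require K = -1·C: 1·C + 273.15 = -1·C.
(2)·C = -273.15  ⇒  C = -136.6.

-136.6°C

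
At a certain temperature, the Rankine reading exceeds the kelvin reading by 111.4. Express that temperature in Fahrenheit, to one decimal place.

-209.0°F

Let x be the Rankine reading; then the kelvin reading is 5/9·x.
(5/9·x) - x = -111.4  ⇒  (-4/9)·x = -111.4  ⇒  x = 250.6500°R.
In Celsius: (250.65 - 491.67) × 5/9 = -133.9000°C.
In Fahrenheit: -133.9000 × 1.8 + 32 = -209.0°F.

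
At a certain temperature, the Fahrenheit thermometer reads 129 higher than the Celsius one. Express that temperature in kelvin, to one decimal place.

Let x be the Celsius reading; then the Fahrenheit reading is 1.8·x + 32.
(1.8·x + 32) - x = 129  ⇒  (0.8)·x = 97  ⇒  x = 121.2500°C.
In kelvin: 121.2500 + 273.15 = 394.4 K.

394.4 K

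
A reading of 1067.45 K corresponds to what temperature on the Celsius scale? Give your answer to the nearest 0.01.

794.30°C

In Celsius: 1067.45 - 273.15 = 794.3000°C.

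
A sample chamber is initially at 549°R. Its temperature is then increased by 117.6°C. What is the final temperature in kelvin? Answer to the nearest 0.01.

422.60 K

Initial temperature in Celsius: (549 - 491.67) × 5/9 = 31.8500°C.
Final Celsius temperature: 31.8500 + 117.6000 = 149.4500°C.
In kelvin: 149.4500 + 273.15 = 422.60 K.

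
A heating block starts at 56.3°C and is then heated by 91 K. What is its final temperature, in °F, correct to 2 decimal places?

297.14°F

The 91 K change is an interval; Kelvin and Celsius degrees are the same size, so ΔC = +91°C.
Final Celsius temperature: 56.3000 + 91.0000 = 147.3000°C.
In Fahrenheit: 147.3000 × 1.8 + 32 = 297.14°F.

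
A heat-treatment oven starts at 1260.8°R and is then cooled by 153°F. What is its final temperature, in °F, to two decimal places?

Initial temperature in Celsius: (1260.8 - 491.67) × 5/9 = 427.2944°C.
The 153°F change is an interval, so only the factor 5/9 applies: -153 × 5/9 = -85.0000°C.
Final Celsius temperature: 427.2944 - 85.0000 = 342.2944°C.
In Fahrenheit: 342.2944 × 1.8 + 32 = 648.13°F.

648.13°F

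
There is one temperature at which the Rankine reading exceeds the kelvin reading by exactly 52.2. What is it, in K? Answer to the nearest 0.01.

Let K be the kelvin reading. The Rankine reading is R = 1.8·K.
Require R - K = 52.2: (0.8)·K = 52.2.
K = (52.2) / (0.8) = 65.25.

65.25 K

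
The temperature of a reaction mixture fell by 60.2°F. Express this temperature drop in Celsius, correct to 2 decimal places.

33.44°C

Only the scale ratio 5/9 matters for a change in temperature.
60.2 × 5/9 = 33.44.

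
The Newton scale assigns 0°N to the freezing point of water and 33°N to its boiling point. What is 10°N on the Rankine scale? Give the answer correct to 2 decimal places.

546.22°R

Linear interpolation between the fixed points: C = (10 - 0) × 100 / (33 - 0) = 30.3030°C.
Then 30.3030 × 1.8 + 491.67 = 546.22°R.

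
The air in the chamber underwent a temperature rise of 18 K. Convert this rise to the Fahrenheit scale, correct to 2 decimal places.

32.40°F

For a temperature interval the offset drops out; only the factor 1.8 applies.
18 × 1.8 = 32.40.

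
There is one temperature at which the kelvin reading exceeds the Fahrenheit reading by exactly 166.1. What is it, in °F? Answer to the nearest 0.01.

200.86°F

Let F be the Fahrenheit reading. The kelvin reading is K = 5/9·F + 255.372.
Require K - F = 166.1: (-4/9)·F + 255.372 = 166.1.
F = (166.1 - 255.372) / (-4/9) = 200.86.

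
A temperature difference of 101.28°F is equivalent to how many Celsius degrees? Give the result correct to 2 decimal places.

56.27°C

Only the scale ratio 5/9 matters for a change in temperature.
101.28 × 5/9 = 56.27.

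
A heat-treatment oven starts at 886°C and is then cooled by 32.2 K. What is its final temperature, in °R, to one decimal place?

The 32.2 K change is an interval; Kelvin and Celsius degrees are the same size, so ΔC = -32.2°C.
Final Celsius temperature: 886.0000 - 32.2000 = 853.8000°C.
In Rankine: 853.8000 × 1.8 + 491.67 = 2028.5°R.

2028.5°R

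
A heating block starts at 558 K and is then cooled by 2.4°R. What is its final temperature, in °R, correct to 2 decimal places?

Initial temperature in Celsius: 558 - 273.15 = 284.8500°C.
The 2.4°R change is an interval, so only the factor 5/9 applies: -2.4 × 5/9 = -1.3333°C.
Final Celsius temperature: 284.8500 - 1.3333 = 283.5167°C.
In Rankine: 283.5167 × 1.8 + 491.67 = 1002.00°R.

1002.00°R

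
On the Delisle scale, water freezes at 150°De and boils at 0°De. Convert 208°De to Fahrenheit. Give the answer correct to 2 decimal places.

Linear interpolation between the fixed points: C = (208 - 150) × 100 / (0 - 150) = -38.6667°C.
Then -38.6667 × 1.8 + 32 = -37.60°F.

-37.60°F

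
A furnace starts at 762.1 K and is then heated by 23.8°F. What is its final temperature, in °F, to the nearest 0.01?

Initial temperature in Celsius: 762.1 - 273.15 = 488.9500°C.
The 23.8°F change is an interval, so only the factor 5/9 applies: +23.8 × 5/9 = +13.2222°C.
Final Celsius temperature: 488.9500 + 13.2222 = 502.1722°C.
In Fahrenheit: 502.1722 × 1.8 + 32 = 935.91°F.

935.91°F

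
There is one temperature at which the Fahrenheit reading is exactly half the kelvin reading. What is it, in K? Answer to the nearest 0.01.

353.59 K

Let K be the kelvin reading. The Fahrenheit reading is F = 1.8·K - 459.67.
Require F = 0.5·K: 1.8·K - 459.67 = 0.5·K.
(1.3)·K = 459.67  ⇒  K = 353.59.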